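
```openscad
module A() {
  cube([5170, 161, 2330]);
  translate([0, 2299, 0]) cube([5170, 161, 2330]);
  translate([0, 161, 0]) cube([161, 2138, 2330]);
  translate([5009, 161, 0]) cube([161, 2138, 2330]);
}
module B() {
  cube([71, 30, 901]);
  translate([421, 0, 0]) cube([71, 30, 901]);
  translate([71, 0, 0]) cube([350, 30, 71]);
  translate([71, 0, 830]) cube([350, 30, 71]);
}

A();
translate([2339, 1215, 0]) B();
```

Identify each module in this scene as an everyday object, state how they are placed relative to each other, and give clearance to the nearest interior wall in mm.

A is a house frame. B is a picture frame. The picture frame sits inside the house frame, centred. The clearance to the nearest interior wall is 1054 mm.

Clearances: x = 2178, y = 1054; minimum 1054 mm.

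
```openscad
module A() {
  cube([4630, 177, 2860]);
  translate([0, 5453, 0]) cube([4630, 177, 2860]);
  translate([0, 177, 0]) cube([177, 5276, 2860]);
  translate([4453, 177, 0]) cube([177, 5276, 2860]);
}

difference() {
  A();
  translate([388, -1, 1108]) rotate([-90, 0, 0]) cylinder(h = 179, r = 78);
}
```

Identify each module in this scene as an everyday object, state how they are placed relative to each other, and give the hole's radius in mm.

A is a house frame. The house frame has a circular hole through its front wall. The hole's radius is 78 mm.

The subtracted cylinder has r = 78 mm.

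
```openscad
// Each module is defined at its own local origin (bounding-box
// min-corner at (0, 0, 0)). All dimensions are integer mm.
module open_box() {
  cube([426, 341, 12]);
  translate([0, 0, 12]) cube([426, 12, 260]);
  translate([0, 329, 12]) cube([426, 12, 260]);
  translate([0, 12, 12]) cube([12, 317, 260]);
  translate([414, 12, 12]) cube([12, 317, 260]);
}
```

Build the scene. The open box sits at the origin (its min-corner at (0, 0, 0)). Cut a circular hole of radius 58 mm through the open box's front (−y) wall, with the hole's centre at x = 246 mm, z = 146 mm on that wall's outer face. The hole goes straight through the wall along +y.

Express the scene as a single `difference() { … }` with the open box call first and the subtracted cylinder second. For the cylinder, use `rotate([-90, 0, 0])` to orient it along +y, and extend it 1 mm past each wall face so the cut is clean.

difference() {
  open_box();
  translate([246, -1, 146]) rotate([-90, 0, 0]) cylinder(h = 14, r = 58);
}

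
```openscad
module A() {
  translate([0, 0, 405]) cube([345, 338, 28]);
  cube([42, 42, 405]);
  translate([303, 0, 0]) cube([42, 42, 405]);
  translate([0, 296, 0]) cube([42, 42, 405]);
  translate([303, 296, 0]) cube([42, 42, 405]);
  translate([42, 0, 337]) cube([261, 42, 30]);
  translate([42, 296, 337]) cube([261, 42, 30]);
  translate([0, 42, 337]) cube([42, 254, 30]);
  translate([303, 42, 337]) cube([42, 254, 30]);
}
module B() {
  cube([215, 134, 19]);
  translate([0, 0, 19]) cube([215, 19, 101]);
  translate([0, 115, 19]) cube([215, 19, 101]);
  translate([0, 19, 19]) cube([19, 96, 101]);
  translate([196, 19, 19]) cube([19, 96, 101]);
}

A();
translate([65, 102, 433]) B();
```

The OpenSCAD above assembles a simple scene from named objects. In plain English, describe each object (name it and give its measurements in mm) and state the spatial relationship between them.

A is a four-legged stool. The seat is 345×338 mm, 28 mm thick, top at z = 433 mm. It stands on four square legs, each 42×42 mm in cross-section, from z = 0 to the seat underside, each flush with a corner of the seat. Four stretchers, 42 mm wide and 30 mm tall, connect adjacent legs with their undersides at z = 337 mm, each running between the inner faces of the legs it joins and aligned with the legs' outer faces on the other axis.

B is an open-topped rectangular box: outside dimensions 215×134×120 mm, with a uniform wall and base thickness of 19 mm. The base is a full 215×134 slab on the floor; four walls sit on top of the base. The front and back walls (the −y and +y sides) span the full width; the two side walls fit between them.

The open box is on top of the stool, centred.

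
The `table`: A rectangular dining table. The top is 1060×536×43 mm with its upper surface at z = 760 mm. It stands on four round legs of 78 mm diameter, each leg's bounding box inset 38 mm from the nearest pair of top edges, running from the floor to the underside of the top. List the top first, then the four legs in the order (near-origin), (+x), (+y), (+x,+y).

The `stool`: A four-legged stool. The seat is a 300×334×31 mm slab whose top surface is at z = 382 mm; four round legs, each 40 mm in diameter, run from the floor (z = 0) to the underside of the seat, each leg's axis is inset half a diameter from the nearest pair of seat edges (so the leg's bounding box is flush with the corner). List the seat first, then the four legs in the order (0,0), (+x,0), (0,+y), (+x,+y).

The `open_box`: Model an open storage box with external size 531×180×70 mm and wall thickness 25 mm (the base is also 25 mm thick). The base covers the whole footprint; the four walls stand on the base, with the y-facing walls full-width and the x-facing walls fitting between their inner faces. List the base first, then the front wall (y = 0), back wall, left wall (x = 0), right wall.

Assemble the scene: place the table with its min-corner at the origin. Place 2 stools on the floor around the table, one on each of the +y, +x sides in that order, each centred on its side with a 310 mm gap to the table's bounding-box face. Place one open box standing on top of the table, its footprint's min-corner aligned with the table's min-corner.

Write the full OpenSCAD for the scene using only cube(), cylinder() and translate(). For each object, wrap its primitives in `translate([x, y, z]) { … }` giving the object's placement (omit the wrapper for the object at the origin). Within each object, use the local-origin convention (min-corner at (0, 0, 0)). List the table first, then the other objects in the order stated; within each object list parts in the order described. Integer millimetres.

translate([0, 0, 717]) cube([1060, 536, 43]);
translate([77, 77, 0]) cylinder(h = 717, r = 39);
translate([983, 77, 0]) cylinder(h = 717, r = 39);
translate([77, 459, 0]) cylinder(h = 717, r = 39);
translate([983, 459, 0]) cylinder(h = 717, r = 39);
translate([380, 846, 0]) {
  translate([0, 0, 351]) cube([300, 334, 31]);
  translate([20, 20, 0]) cylinder(h = 351, r = 20);
  translate([280, 20, 0]) cylinder(h = 351, r = 20);
  translate([20, 314, 0]) cylinder(h = 351, r = 20);
  translate([280, 314, 0]) cylinder(h = 351, r = 20);
}
translate([1370, 101, 0]) {
  translate([0, 0, 351]) cube([300, 334, 31]);
  translate([20, 20, 0]) cylinder(h = 351, r = 20);
  translate([280, 20, 0]) cylinder(h = 351, r = 20);
  translate([20, 314, 0]) cylinder(h = 351, r = 20);
  translate([280, 314, 0]) cylinder(h = 351, r = 20);
}
translate([0, 0, 760]) {
  cube([531, 180, 25]);
  translate([0, 0, 25]) cube([531, 25, 45]);
  translate([0, 155, 25]) cube([531, 25, 45]);
  translate([0, 25, 25]) cube([25, 130, 45]);
  translate([506, 25, 25]) cube([25, 130, 45]);
}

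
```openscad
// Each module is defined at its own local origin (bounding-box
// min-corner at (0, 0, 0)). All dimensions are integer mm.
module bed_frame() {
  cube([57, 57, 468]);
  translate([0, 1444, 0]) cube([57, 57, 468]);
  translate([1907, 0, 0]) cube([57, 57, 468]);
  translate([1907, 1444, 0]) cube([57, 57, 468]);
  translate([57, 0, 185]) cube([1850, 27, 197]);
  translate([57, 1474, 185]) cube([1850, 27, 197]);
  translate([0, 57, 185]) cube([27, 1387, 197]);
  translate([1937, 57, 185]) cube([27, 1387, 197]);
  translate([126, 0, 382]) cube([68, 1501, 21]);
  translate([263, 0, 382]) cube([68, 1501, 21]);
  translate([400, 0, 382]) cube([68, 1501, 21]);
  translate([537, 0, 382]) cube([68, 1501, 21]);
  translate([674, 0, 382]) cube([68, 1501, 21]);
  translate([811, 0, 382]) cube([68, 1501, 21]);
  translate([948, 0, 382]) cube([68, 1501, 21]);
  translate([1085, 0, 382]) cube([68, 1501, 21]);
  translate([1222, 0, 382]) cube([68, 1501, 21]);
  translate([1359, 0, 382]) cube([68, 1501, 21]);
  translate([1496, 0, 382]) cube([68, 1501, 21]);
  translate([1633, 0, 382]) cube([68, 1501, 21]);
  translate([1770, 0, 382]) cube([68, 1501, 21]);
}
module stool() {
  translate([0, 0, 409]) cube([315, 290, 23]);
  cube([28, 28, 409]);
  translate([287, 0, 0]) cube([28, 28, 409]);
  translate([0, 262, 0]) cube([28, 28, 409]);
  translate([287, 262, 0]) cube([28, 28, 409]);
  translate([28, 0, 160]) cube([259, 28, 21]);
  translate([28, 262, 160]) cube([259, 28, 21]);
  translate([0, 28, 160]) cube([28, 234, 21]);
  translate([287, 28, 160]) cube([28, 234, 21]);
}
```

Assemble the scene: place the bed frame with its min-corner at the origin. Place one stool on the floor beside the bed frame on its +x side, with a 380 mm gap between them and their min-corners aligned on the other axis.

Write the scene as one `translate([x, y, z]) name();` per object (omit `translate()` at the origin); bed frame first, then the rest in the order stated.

bed_frame();
translate([2344, 0, 0]) stool();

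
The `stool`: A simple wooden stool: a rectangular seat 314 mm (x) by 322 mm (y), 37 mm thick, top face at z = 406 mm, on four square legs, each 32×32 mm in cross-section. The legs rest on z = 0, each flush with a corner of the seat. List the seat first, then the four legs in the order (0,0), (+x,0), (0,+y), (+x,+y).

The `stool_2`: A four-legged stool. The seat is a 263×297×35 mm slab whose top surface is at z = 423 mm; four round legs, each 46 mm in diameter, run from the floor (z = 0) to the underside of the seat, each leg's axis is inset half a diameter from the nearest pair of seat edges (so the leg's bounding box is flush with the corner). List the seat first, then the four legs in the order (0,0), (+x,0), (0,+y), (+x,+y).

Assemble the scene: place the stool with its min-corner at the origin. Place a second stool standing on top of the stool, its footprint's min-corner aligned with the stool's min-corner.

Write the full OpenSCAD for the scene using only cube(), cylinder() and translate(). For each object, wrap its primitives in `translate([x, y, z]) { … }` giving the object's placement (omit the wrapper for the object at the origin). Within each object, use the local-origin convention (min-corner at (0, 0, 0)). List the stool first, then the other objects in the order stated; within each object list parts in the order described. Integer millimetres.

translate([0, 0, 369]) cube([314, 322, 37]);
cube([32, 32, 369]);
translate([282, 0, 0]) cube([32, 32, 369]);
translate([0, 290, 0]) cube([32, 32, 369]);
translate([282, 290, 0]) cube([32, 32, 369]);
translate([0, 0, 406]) {
  translate([0, 0, 388]) cube([263, 297, 35]);
  translate([23, 23, 0]) cylinder(h = 388, r = 23);
  translate([240, 23, 0]) cylinder(h = 388, r = 23);
  translate([23, 274, 0]) cylinder(h = 388, r = 23);
  translate([240, 274, 0]) cylinder(h = 388, r = 23);
}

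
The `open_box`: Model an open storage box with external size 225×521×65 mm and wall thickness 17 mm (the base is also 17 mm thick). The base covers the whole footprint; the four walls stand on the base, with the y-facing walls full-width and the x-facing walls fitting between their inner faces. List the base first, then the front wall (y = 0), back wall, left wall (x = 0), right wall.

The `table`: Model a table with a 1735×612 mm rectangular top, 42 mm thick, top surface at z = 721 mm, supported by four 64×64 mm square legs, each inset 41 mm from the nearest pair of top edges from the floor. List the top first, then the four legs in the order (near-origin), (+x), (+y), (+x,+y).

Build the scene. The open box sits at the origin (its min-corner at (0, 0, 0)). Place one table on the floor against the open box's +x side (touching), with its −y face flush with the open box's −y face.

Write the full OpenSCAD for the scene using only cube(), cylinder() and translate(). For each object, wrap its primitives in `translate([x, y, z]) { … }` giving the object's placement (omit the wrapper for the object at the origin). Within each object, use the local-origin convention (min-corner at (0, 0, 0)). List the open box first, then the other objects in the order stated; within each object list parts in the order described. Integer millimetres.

cube([225, 521, 17]);
translate([0, 0, 17]) cube([225, 17, 48]);
translate([0, 504, 17]) cube([225, 17, 48]);
translate([0, 17, 17]) cube([17, 487, 48]);
translate([208, 17, 17]) cube([17, 487, 48]);
translate([225, 0, 0]) {
  translate([0, 0, 679]) cube([1735, 612, 42]);
  translate([41, 41, 0]) cube([64, 64, 679]);
  translate([1630, 41, 0]) cube([64, 64, 679]);
  translate([41, 507, 0]) cube([64, 64, 679]);
  translate([1630, 507, 0]) cube([64, 64, 679]);
}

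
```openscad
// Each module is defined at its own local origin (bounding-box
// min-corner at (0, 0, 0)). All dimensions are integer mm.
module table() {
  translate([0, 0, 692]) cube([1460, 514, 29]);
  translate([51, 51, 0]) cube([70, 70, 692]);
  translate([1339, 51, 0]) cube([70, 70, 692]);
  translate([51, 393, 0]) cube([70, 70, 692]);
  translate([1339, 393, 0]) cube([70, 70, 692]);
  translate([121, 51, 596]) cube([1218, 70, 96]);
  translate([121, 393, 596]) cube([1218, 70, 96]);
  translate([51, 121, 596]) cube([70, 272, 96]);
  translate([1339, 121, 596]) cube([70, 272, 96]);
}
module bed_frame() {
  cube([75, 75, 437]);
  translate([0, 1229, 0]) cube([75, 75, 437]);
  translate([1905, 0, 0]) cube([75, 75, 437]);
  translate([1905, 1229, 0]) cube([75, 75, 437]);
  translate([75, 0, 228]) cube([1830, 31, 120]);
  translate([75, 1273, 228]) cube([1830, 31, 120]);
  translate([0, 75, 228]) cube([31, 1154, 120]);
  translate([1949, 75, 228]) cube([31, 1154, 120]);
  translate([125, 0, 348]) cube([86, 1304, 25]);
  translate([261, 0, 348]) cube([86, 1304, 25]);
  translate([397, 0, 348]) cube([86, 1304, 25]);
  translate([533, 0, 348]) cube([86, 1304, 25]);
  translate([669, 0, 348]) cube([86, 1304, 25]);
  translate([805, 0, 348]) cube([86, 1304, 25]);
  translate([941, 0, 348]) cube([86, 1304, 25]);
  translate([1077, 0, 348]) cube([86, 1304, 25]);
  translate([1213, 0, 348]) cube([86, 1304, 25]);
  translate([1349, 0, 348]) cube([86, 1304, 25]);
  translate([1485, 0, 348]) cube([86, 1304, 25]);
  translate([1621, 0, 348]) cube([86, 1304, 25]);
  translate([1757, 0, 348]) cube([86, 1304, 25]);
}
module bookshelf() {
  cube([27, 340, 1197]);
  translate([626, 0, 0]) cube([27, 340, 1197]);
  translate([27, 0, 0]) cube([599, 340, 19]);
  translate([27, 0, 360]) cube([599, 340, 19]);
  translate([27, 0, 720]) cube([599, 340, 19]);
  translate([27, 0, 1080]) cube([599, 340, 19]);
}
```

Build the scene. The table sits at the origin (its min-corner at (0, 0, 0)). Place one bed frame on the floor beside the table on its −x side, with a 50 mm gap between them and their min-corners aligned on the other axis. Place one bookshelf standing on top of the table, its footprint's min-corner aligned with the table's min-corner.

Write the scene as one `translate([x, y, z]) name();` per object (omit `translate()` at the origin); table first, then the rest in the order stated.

table();
translate([-2030, 0, 0]) bed_frame();
translate([0, 0, 721]) bookshelf();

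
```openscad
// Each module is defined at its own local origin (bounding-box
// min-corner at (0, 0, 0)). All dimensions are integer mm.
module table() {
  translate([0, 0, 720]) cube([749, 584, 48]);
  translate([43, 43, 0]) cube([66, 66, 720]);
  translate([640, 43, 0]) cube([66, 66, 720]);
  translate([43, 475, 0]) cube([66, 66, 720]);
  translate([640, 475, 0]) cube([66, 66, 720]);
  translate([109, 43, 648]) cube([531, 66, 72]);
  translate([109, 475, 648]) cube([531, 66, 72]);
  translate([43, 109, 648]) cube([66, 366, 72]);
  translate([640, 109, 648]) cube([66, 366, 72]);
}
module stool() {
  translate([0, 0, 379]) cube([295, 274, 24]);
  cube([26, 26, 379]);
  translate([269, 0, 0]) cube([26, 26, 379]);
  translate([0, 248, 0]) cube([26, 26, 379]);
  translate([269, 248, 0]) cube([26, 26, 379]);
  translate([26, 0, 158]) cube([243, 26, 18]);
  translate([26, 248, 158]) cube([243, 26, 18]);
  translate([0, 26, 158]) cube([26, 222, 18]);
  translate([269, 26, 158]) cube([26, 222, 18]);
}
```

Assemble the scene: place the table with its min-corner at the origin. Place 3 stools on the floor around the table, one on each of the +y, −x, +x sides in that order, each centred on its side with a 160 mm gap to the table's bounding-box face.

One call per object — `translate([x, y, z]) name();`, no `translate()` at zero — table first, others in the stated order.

table();
translate([227, 744, 0]) stool();
translate([-455, 155, 0]) stool();
translate([909, 155, 0]) stool();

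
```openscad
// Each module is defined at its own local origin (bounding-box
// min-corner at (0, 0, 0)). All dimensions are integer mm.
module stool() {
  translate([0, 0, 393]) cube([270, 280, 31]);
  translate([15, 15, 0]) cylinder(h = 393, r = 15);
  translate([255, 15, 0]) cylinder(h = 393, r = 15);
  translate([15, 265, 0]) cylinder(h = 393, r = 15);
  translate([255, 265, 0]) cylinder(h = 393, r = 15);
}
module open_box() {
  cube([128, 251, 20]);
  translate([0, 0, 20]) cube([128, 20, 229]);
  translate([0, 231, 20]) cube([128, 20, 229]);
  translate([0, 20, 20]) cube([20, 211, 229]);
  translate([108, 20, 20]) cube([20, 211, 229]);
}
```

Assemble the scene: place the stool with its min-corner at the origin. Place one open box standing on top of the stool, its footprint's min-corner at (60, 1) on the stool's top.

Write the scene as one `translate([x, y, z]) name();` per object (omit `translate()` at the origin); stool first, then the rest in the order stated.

stool();
translate([60, 1, 424]) open_box();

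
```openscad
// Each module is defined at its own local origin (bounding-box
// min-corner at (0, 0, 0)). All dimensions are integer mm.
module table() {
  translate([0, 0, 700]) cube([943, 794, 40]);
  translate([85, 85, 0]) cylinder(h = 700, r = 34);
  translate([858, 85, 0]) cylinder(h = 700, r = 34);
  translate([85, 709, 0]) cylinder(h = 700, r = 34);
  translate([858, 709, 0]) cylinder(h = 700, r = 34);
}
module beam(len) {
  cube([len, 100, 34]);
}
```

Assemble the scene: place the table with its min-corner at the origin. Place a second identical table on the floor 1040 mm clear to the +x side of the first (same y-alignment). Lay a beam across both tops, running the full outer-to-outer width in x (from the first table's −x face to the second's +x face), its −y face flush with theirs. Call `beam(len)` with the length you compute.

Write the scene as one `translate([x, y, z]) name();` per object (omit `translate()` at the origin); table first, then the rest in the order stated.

table();
translate([1983, 0, 0]) table();
translate([0, 0, 740]) beam(2926);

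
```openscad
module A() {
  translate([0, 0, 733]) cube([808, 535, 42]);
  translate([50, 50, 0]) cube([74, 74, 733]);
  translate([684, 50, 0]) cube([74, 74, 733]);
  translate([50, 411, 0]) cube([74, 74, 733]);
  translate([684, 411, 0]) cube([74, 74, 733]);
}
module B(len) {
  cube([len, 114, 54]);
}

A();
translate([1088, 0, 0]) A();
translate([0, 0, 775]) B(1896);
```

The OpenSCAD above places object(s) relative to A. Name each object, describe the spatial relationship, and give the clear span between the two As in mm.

A is a table. B is a beam. A beam spans the tops of two tables. The clear span between the two tables is 280 mm.

Second table starts at x = 1088; first ends at x = 808; clear span = 1088 − 808 = 280 mm.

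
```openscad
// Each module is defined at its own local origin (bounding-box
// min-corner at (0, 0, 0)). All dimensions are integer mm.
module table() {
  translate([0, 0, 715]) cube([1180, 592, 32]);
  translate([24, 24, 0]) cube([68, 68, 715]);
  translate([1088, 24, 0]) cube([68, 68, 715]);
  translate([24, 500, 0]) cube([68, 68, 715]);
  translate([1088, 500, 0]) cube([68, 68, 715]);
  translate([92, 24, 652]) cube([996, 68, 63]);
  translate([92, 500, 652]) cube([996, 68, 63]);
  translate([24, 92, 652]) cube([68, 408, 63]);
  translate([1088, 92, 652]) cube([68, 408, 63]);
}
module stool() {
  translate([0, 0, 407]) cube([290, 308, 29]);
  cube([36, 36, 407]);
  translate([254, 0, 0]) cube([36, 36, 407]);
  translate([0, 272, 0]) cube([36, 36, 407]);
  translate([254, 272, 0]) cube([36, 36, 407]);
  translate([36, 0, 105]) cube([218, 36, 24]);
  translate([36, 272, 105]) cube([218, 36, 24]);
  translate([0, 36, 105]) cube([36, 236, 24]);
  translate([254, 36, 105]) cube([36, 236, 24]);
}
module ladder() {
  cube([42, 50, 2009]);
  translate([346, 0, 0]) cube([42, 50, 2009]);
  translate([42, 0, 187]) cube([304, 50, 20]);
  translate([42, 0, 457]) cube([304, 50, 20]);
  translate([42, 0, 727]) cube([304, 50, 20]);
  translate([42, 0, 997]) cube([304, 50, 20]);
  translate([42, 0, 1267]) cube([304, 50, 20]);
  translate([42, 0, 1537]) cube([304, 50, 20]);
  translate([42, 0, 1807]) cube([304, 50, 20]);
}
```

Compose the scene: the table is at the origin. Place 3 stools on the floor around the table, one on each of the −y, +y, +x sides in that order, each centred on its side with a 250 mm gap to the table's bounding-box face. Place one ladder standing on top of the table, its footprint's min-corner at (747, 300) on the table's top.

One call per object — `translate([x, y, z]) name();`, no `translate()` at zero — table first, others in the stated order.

table();
translate([445, -558, 0]) stool();
translate([445, 842, 0]) stool();
translate([1430, 142, 0]) stool();
translate([747, 300, 747]) ladder();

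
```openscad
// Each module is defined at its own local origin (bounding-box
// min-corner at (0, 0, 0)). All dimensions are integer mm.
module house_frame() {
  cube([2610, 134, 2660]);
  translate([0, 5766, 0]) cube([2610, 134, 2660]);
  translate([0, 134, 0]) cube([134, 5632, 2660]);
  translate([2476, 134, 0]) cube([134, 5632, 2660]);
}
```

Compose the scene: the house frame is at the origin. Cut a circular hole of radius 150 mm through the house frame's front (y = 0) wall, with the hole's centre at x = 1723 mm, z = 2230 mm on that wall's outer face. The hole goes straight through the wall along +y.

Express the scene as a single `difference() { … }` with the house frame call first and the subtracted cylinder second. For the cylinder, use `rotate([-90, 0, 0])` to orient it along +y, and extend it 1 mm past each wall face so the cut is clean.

difference() {
  house_frame();
  translate([1723, -1, 2230]) rotate([-90, 0, 0]) cylinder(h = 136, r = 150);
}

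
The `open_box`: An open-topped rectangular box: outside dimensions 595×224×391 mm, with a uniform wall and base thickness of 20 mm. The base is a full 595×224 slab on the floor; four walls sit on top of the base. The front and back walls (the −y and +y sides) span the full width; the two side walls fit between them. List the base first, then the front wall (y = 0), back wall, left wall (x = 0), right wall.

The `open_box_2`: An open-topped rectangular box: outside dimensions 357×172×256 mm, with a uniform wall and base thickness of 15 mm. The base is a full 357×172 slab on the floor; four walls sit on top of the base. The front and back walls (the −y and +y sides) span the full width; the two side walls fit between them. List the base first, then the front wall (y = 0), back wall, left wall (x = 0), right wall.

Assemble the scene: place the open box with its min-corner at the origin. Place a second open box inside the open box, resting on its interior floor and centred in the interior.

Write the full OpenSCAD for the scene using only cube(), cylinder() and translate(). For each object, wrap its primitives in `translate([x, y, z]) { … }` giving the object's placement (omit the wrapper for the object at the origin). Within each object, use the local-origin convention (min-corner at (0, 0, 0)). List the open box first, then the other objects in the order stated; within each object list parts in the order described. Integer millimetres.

cube([595, 224, 20]);
translate([0, 0, 20]) cube([595, 20, 371]);
translate([0, 204, 20]) cube([595, 20, 371]);
translate([0, 20, 20]) cube([20, 184, 371]);
translate([575, 20, 20]) cube([20, 184, 371]);
translate([119, 26, 20]) {
  cube([357, 172, 15]);
  translate([0, 0, 15]) cube([357, 15, 241]);
  translate([0, 157, 15]) cube([357, 15, 241]);
  translate([0, 15, 15]) cube([15, 142, 241]);
  translate([342, 15, 15]) cube([15, 142, 241]);
}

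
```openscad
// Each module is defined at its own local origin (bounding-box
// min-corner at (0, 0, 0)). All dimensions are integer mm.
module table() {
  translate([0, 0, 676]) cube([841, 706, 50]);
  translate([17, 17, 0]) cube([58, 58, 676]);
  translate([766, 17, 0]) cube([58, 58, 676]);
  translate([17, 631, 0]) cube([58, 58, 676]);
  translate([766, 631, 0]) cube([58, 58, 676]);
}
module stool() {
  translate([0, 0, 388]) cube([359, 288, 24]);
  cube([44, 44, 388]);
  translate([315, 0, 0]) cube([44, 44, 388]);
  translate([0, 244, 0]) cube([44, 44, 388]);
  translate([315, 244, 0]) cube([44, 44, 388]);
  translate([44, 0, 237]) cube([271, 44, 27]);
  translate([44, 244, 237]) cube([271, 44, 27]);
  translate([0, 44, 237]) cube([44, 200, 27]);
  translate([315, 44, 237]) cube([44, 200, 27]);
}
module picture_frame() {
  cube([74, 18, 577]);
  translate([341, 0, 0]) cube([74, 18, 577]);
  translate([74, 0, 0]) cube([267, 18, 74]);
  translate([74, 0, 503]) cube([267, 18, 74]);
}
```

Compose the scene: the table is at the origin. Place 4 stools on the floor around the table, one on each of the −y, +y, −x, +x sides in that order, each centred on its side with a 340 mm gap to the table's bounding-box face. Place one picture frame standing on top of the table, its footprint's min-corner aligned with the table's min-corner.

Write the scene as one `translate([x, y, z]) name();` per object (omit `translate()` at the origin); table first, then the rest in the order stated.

table();
translate([241, -628, 0]) stool();
translate([241, 1046, 0]) stool();
translate([-699, 209, 0]) stool();
translate([1181, 209, 0]) stool();
translate([0, 0, 726]) picture_frame();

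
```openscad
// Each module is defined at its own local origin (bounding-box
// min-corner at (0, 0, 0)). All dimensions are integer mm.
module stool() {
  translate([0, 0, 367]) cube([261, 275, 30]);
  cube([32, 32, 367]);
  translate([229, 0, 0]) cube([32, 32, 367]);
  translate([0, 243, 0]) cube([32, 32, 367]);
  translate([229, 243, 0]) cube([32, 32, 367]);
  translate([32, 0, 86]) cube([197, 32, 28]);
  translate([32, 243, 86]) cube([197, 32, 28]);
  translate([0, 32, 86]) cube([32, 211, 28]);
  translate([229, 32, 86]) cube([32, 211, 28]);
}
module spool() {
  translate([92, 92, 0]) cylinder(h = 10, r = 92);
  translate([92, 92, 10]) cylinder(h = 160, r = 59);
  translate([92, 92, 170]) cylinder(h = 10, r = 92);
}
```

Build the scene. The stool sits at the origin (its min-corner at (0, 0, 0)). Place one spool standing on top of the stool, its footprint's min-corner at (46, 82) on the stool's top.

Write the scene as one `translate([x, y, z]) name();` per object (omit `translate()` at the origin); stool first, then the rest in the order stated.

stool();
translate([46, 82, 397]) spool();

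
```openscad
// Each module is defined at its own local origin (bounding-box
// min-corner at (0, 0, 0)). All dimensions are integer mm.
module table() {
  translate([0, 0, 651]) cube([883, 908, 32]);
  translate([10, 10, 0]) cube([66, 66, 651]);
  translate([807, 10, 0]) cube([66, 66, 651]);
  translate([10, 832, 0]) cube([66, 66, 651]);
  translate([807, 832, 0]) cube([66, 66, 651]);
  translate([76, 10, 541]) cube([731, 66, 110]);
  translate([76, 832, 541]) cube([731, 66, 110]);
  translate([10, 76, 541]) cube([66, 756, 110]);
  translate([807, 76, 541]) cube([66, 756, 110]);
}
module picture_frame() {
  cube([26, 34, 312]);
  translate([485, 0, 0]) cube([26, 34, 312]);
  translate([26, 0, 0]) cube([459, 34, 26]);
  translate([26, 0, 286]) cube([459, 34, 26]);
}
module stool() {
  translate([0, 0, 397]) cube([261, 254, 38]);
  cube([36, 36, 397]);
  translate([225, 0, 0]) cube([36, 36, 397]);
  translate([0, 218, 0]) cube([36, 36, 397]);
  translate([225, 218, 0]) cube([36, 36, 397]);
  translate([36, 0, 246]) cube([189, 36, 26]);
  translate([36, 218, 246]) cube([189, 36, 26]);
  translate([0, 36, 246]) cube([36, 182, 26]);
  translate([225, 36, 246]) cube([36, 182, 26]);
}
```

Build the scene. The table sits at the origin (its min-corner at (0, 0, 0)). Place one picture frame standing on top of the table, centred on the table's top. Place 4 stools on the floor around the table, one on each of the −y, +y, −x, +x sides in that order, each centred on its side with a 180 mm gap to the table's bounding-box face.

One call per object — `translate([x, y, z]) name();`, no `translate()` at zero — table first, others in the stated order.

table();
translate([186, 437, 683]) picture_frame();
translate([311, -434, 0]) stool();
translate([311, 1088, 0]) stool();
translate([-441, 327, 0]) stool();
translate([1063, 327, 0]) stool();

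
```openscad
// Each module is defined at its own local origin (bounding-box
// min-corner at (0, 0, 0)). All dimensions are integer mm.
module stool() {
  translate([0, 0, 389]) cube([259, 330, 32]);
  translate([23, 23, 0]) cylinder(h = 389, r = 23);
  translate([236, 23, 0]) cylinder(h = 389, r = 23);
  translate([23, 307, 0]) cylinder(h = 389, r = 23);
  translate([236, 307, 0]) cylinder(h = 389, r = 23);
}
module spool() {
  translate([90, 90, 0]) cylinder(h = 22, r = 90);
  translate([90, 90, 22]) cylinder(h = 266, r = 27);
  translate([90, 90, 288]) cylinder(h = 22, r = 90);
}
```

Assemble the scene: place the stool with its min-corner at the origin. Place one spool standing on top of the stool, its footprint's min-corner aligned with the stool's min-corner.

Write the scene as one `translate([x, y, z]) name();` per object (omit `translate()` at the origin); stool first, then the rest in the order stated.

stool();
translate([0, 0, 421]) spool();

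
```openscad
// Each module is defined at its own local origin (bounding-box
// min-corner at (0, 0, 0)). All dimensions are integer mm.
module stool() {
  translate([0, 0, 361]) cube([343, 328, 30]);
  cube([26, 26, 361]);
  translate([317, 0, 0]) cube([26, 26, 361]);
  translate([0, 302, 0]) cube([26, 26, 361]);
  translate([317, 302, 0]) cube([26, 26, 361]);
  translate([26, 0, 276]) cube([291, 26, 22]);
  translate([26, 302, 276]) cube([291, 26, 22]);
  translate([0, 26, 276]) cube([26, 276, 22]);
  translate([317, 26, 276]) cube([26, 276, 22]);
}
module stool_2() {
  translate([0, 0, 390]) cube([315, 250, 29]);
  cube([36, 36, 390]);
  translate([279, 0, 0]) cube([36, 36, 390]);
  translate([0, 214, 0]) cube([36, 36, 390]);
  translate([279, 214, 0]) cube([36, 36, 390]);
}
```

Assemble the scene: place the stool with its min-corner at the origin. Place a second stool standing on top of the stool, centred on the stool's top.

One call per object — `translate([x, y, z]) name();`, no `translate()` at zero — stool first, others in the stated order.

stool();
translate([14, 39, 391]) stool_2();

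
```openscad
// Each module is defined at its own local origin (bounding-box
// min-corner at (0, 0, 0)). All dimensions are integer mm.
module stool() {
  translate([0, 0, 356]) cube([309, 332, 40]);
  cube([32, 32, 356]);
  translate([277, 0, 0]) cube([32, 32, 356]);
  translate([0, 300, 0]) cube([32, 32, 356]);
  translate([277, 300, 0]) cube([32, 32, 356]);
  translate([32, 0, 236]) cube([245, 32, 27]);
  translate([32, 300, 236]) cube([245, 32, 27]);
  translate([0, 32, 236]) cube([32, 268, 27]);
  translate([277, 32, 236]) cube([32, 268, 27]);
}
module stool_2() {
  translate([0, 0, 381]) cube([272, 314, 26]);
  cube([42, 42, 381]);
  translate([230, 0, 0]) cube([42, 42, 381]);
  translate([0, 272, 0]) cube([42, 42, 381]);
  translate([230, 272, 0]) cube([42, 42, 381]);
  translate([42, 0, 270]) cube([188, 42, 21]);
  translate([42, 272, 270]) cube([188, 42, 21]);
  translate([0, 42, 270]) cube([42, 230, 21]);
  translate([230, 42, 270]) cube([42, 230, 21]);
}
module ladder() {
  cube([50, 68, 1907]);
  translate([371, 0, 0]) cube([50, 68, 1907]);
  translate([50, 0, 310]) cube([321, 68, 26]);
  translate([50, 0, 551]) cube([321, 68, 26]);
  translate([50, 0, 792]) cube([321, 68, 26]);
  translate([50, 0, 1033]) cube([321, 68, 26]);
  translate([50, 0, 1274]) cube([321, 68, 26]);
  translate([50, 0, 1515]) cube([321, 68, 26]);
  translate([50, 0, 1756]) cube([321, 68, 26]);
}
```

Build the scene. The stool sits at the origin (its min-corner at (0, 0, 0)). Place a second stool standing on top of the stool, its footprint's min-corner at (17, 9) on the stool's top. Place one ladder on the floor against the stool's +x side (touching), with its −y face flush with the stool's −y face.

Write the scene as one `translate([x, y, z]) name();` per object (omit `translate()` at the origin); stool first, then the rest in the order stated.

stool();
translate([17, 9, 396]) stool_2();
translate([309, 0, 0]) ladder();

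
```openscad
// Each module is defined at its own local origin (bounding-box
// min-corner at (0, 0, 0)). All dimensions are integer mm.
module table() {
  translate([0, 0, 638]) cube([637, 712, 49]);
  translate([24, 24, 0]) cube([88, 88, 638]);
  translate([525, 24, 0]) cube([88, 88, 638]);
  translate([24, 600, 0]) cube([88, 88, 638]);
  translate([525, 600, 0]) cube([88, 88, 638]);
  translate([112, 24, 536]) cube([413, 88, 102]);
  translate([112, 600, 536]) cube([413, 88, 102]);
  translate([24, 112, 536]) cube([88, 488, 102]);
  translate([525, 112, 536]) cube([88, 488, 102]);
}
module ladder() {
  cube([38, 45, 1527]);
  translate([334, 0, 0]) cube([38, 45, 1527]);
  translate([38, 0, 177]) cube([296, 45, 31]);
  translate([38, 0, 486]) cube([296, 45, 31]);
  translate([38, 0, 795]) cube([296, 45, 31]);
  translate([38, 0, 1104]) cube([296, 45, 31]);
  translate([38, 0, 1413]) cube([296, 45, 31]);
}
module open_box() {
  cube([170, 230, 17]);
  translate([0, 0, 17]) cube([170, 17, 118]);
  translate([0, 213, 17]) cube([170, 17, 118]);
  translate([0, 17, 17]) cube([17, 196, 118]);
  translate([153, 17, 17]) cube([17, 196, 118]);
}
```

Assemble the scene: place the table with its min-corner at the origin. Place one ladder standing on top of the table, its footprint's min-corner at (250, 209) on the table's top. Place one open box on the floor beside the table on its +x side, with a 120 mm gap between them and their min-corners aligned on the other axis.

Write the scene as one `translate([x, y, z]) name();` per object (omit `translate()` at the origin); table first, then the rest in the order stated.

table();
translate([250, 209, 687]) ladder();
translate([757, 0, 0]) open_box();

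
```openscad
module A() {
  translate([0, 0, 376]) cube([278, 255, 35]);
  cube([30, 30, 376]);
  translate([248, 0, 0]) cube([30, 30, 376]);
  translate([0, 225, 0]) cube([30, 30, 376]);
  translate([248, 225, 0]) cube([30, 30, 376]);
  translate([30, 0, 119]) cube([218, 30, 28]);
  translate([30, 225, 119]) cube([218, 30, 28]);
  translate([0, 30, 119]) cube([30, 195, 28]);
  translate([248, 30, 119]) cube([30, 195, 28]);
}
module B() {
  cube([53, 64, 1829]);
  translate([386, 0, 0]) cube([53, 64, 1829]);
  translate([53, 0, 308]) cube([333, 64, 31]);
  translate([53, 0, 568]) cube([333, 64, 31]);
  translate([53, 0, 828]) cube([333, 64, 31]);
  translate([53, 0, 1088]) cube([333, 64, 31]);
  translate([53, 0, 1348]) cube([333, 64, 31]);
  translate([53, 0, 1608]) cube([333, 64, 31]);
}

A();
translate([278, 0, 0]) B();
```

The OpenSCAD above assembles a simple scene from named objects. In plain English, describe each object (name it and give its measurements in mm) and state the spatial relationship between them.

A is a four-legged stool. The seat is a 278×255×35 mm slab whose top surface is at z = 411 mm; four square legs, each 30×30 mm in cross-section, run from the floor (z = 0) to the underside of the seat, each flush with a corner of the seat. Four stretchers, 30 mm wide and 28 mm tall, connect adjacent legs with their undersides at z = 119 mm, each running between the inner faces of the legs it joins and aligned with the legs' outer faces on the other axis.

B is a wooden ladder with two side rails of 53×64 mm section and 1829 mm height, set 439 mm apart overall. Between them run 6 rectangular rungs (64 mm deep, 31 mm thick), front faces flush with the rails' −y face. The bottom of the first rung is 308 mm above the floor and each subsequent rung is 260 mm higher than the one below.

The ladder is against the stool's +x side, with their −y faces flush.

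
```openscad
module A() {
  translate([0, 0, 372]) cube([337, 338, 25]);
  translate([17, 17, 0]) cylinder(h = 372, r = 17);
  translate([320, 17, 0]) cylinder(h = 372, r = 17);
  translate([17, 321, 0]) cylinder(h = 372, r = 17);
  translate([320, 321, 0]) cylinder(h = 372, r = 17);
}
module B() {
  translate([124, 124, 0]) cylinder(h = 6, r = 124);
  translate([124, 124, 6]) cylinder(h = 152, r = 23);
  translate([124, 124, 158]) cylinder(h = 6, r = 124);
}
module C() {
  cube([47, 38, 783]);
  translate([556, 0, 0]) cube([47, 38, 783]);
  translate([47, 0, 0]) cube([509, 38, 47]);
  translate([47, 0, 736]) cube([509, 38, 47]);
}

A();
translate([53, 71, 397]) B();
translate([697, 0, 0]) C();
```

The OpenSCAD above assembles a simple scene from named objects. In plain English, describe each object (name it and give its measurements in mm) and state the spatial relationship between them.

A is a four-legged stool. The seat is 337×338 mm, 25 mm thick, top at z = 397 mm. It stands on four round legs, each 34 mm in diameter, from z = 0 to the seat underside, each leg's axis is inset half a diameter from the nearest pair of seat edges (so the leg's bounding box is flush with the corner).

B is a spool: two coaxial disc flanges of radius 124 mm and thickness 6 mm, joined by a core cylinder of radius 23 mm and height 152 mm. The lower flange rests on z = 0 and the three cylinders share a vertical axis.

C is a rectangular picture frame lying in the x–z plane (depth along y). The opening is 509 mm wide (x) by 689 mm tall (z), surrounded by a border 47 mm wide on all four sides. The frame is 38 mm deep and is made of two full-height vertical stiles with two horizontal rails fitted between them.

The spool is on top of the stool. The picture frame is on the floor beside the stool on its +x side.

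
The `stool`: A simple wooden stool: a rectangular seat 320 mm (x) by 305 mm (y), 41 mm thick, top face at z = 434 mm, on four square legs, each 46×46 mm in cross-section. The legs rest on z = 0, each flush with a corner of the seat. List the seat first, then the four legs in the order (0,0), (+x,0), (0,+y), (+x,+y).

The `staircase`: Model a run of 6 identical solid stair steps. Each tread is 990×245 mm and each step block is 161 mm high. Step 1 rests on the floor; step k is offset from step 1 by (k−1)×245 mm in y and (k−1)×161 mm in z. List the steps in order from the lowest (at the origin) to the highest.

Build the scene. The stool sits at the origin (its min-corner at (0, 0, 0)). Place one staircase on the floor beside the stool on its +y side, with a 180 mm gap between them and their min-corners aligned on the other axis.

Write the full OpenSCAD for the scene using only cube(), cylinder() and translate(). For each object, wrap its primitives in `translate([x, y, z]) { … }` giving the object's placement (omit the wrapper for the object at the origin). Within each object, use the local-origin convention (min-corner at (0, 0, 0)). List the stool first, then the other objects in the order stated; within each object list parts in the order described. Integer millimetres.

translate([0, 0, 393]) cube([320, 305, 41]);
cube([46, 46, 393]);
translate([274, 0, 0]) cube([46, 46, 393]);
translate([0, 259, 0]) cube([46, 46, 393]);
translate([274, 259, 0]) cube([46, 46, 393]);
translate([0, 485, 0]) {
  cube([990, 245, 161]);
  translate([0, 245, 161]) cube([990, 245, 161]);
  translate([0, 490, 322]) cube([990, 245, 161]);
  translate([0, 735, 483]) cube([990, 245, 161]);
  translate([0, 980, 644]) cube([990, 245, 161]);
  translate([0, 1225, 805]) cube([990, 245, 161]);
}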